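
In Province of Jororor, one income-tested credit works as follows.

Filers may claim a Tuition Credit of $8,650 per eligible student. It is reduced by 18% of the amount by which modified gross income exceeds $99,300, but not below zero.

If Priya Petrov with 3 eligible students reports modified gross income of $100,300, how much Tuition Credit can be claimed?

Tuition Credit: base = 3 × $8,650 = $25,950. 18% of the $1,000 excess over $99,300 is $180; credit = $25,950 − $180 = $25,770.

$25,770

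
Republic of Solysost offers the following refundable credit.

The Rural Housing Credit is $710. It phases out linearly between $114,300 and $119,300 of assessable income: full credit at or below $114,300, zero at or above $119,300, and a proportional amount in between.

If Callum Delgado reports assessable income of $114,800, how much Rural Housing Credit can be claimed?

Rural Housing Credit: $114,800 is $500 into a $5,000 phase-out range, leaving 4,500/5,000 of the credit: $710 × 4,500/5,000 = $639.

$639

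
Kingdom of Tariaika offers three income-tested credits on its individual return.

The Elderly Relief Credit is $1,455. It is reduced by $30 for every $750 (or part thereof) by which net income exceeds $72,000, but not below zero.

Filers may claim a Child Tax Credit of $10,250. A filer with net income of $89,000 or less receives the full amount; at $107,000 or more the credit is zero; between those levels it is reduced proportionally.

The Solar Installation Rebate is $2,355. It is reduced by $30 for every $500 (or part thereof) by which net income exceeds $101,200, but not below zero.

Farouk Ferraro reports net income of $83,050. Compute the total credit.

$13,610

Elderly Relief Credit: income exceeds $72,000 by $11,050, which is 15 full-or-partial $750 increments; reduction = 15 × $30 = $450, leaving $1,005.
Child Tax Credit: $83,050 is at or below the $89,000 threshold, so the full $10,250 applies.
Solar Installation Rebate: $83,050 is at or below the $101,200 threshold, so the full $2,355 applies.
Total: $1,005 + $10,250 + $2,355 = $13,610.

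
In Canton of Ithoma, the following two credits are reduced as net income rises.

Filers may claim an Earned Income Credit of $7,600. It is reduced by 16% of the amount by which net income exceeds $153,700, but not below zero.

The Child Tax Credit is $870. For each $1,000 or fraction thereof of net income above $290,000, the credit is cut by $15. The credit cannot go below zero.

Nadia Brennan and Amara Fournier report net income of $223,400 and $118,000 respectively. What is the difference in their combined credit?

Nadia ($223,400): Earned Income Credit: 16% of the $69,700 excess over $153,700 is $11,152 ≥ base, so the credit is $0. Child Tax Credit: $223,400 is at or below the $290,000 threshold, so the full $870 applies. total $0 + $870 = $870
Amara ($118,000): Earned Income Credit: $118,000 is at or below the $153,700 threshold, so the full $7,600 applies. Child Tax Credit: $118,000 is at or below the $290,000 threshold, so the full $870 applies. total $7,600 + $870 = $8,470
Difference: |$870 − $8,470| = $7,600.

$7,600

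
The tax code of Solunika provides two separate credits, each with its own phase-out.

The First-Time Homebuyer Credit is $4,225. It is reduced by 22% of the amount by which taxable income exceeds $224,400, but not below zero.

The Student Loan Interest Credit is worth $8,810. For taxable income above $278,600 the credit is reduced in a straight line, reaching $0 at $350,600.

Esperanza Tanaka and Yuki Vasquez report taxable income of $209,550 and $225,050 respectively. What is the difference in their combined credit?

$143

Esperanza ($209,550): First-Time Homebuyer Credit: $209,550 is at or below the $224,400 threshold, so the full $4,225 applies. Student Loan Interest Credit: $209,550 is at or below the $278,600 threshold, so the full $8,810 applies. total $4,225 + $8,810 = $13,035
Yuki ($225,050): First-Time Homebuyer Credit: 22% of the $650 excess over $224,400 is $143; credit = $4,225 − $143 = $4,082. Student Loan Interest Credit: $225,050 is at or below the $278,600 threshold, so the full $8,810 applies. total $4,082 + $8,810 = $12,892
Difference: |$13,035 − $12,892| = $143.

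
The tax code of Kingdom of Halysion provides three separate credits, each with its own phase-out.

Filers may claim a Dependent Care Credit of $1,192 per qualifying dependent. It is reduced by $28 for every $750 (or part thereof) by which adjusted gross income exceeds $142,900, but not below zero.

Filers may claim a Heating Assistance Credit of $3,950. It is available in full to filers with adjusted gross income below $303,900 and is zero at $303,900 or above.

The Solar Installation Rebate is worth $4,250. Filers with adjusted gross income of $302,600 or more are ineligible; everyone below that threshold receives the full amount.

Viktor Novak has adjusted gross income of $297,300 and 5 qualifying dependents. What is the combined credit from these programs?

$8,392

Dependent Care Credit: base = 5 × $1,192 = $5,960. income exceeds $142,900 by $154,400, which is 206 full-or-partial $750 increments; reduction = 206 × $28 = $5,768, leaving $192.
Heating Assistance Credit: $297,300 is below the $303,900 cutoff, so the full $3,950 applies.
Solar Installation Rebate: $297,300 is below the $302,600 cutoff, so the full $4,250 applies.
Total: $192 + $3,950 + $4,250 = $8,392.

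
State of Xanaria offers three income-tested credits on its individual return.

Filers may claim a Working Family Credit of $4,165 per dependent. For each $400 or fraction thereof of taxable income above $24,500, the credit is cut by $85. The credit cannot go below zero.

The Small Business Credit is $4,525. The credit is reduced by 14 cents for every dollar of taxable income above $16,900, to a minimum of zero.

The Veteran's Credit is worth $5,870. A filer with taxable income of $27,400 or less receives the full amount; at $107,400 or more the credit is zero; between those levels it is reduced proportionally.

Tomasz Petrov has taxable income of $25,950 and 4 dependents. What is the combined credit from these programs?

$25,448

Working Family Credit: base = 4 × $4,165 = $16,660. income exceeds $24,500 by $1,450, which is 4 full-or-partial $400 increments; reduction = 4 × $85 = $340, leaving $16,320.
Small Business Credit: 14% of the $9,050 excess over $16,900 is $1,267; credit = $4,525 − $1,267 = $3,258.
Veteran's Credit: $25,950 is at or below the $27,400 threshold, so the full $5,870 applies.
Total: $16,320 + $3,258 + $5,870 = $25,448.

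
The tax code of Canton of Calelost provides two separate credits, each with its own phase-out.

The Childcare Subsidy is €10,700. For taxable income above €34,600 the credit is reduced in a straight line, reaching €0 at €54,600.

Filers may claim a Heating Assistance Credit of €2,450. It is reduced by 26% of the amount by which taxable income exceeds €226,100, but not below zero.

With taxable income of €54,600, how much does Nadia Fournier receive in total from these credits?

€2,450

Childcare Subsidy: €54,600 is at or above €54,600, so the credit is €0.
Heating Assistance Credit: €54,600 is at or below the €226,100 threshold, so the full €2,450 applies.
Total: €0 + €2,450 = €2,450.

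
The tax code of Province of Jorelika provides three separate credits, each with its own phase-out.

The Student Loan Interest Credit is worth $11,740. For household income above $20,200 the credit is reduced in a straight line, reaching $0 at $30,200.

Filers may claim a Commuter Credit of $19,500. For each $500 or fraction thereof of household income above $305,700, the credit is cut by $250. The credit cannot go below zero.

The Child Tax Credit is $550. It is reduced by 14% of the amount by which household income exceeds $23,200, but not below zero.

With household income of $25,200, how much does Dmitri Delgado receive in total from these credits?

$25,640

Student Loan Interest Credit: $25,200 is $5,000 into a $10,000 phase-out range, leaving 5,000/10,000 of the credit: $11,740 × 5,000/10,000 = $5,870.
Commuter Credit: $25,200 is at or below the $305,700 threshold, so the full $19,500 applies.
Child Tax Credit: 14% of the $2,000 excess over $23,200 is $280; credit = $550 − $280 = $270.
Total: $5,870 + $19,500 + $270 = $25,640.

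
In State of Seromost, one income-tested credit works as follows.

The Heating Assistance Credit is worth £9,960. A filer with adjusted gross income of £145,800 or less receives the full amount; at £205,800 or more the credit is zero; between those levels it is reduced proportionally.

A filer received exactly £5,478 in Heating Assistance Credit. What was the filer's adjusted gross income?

£172,800

£5,478 is 5,478/9,960 of the full £9,960, so 4,482/9,960 of the £60,000 range has been used: income = £145,800 + £60,000 × 4,482/9,960 = £172,800.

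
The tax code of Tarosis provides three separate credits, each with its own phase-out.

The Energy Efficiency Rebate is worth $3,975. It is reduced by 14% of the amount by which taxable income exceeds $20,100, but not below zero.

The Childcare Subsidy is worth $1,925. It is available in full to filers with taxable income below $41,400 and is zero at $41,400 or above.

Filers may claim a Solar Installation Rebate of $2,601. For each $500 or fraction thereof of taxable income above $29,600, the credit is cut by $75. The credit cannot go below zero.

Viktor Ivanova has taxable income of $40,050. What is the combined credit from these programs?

Energy Efficiency Rebate: 14% of the $19,950 excess over $20,100 is $2,793; credit = $3,975 − $2,793 = $1,182.
Childcare Subsidy: $40,050 is below the $41,400 cutoff, so the full $1,925 applies.
Solar Installation Rebate: income exceeds $29,600 by $10,450, which is 21 full-or-partial $500 increments; reduction = 21 × $75 = $1,575, leaving $1,026.
Total: $1,182 + $1,925 + $1,026 = $4,133.

$4,133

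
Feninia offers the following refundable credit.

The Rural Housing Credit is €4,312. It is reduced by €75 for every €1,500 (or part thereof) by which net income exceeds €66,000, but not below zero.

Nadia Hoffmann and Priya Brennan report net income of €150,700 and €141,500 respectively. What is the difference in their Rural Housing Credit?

Nadia (€150,700): Rural Housing Credit: income exceeds €66,000 by €84,700, which is 57 full-or-partial €1,500 increments; reduction = 57 × €75 = €4,275, leaving €37.
Priya (€141,500): Rural Housing Credit: income exceeds €66,000 by €75,500, which is 51 full-or-partial €1,500 increments; reduction = 51 × €75 = €3,825, leaving €487.
Difference: |€37 − €487| = €450.

€450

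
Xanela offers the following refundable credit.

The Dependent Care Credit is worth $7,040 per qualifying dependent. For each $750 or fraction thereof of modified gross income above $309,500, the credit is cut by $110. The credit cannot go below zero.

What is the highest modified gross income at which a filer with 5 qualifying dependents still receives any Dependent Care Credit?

Full credit = 5 × $7,040 = $35,200.
After 319 increments the reduction is 319 × $110 = $35,090, leaving $110; one more increment wipes it out. Increment 319 ends at excess 319 × $750 = $239,250, so the highest qualifying income is $309,500 + $239,250 = $548,750.

$548,750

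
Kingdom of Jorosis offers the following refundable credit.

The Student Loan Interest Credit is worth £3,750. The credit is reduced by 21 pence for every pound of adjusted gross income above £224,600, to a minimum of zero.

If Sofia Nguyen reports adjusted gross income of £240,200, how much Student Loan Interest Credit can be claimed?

Student Loan Interest Credit: 21% of the £15,600 excess over £224,600 is £3,276; credit = £3,750 − £3,276 = £474.

£474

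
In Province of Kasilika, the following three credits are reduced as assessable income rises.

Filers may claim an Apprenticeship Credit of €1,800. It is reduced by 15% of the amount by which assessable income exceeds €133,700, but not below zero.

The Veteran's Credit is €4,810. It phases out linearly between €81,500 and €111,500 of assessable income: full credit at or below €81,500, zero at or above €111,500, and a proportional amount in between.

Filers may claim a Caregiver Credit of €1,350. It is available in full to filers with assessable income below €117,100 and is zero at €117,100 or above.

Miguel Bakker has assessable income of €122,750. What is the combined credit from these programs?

€1,800

Apprenticeship Credit: €122,750 is at or below the €133,700 threshold, so the full €1,800 applies.
Veteran's Credit: €122,750 is at or above €111,500, so the credit is €0.
Caregiver Credit: €122,750 meets or exceeds the €117,100 cutoff, so the credit is €0.
Total: €1,800 + €0 + €0 = €1,800.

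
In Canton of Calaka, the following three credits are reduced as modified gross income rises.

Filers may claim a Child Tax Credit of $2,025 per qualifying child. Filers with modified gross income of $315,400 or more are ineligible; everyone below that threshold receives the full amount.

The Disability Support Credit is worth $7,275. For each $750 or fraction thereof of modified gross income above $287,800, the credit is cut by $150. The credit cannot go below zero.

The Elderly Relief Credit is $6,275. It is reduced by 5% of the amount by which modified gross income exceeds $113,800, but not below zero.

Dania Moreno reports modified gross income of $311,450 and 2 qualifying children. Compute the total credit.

Child Tax Credit: base = 2 × $2,025 = $4,050. $311,450 is below the $315,400 cutoff, so the full $4,050 applies.
Disability Support Credit: income exceeds $287,800 by $23,650, which is 32 full-or-partial $750 increments; reduction = 32 × $150 = $4,800, leaving $2,475.
Elderly Relief Credit: 5% of the $197,650 excess over $113,800 is $9,882.50 ≥ base, so the credit is $0.
Total: $4,050 + $2,475 + $0 = $6,525.

$6,525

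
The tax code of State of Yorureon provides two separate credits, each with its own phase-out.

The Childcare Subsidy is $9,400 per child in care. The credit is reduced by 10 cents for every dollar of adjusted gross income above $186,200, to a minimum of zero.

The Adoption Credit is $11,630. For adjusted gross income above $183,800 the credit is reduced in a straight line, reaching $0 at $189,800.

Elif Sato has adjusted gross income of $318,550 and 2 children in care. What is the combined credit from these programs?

$5,565

Childcare Subsidy: base = 2 × $9,400 = $18,800. 10% of the $132,350 excess over $186,200 is $13,235; credit = $18,800 − $13,235 = $5,565.
Adoption Credit: $318,550 is at or above $189,800, so the credit is $0.
Total: $5,565 + $0 = $5,565.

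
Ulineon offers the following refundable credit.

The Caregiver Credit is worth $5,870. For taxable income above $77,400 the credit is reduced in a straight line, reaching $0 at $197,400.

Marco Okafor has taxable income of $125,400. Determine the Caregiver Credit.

Caregiver Credit: $125,400 is $48,000 into a $120,000 phase-out range, leaving 72,000/120,000 of the credit: $5,870 × 72,000/120,000 = $3,522.

$3,522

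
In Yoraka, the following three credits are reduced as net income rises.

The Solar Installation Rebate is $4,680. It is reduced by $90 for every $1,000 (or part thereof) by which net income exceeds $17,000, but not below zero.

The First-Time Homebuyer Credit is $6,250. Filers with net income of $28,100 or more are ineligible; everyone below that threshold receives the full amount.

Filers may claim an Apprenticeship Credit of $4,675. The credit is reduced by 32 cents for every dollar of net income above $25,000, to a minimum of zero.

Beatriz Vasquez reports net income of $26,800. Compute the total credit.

$14,129

Solar Installation Rebate: income exceeds $17,000 by $9,800, which is 10 full-or-partial $1,000 increments; reduction = 10 × $90 = $900, leaving $3,780.
First-Time Homebuyer Credit: $26,800 is below the $28,100 cutoff, so the full $6,250 applies.
Apprenticeship Credit: 32% of the $1,800 excess over $25,000 is $576; credit = $4,675 − $576 = $4,099.
Total: $3,780 + $6,250 + $4,099 = $14,129.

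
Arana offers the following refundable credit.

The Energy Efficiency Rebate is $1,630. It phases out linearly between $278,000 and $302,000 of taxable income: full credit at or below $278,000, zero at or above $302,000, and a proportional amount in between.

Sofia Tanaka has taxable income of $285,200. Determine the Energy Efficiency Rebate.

$1,141

Energy Efficiency Rebate: $285,200 is $7,200 into a $24,000 phase-out range, leaving 16,800/24,000 of the credit: $1,630 × 16,800/24,000 = $1,141.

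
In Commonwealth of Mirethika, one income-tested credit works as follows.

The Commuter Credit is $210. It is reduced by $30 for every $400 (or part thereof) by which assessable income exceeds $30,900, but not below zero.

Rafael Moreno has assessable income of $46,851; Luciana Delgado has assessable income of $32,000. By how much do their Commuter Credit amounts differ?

Rafael ($46,851): Commuter Credit: income exceeds $30,900 by $15,951 → 40 increments × $30 = $1,200 ≥ base, so the credit is $0.
Luciana ($32,000): Commuter Credit: income exceeds $30,900 by $1,100, which is 3 full-or-partial $400 increments; reduction = 3 × $30 = $90, leaving $120.
Difference: |$0 − $120| = $120.

$120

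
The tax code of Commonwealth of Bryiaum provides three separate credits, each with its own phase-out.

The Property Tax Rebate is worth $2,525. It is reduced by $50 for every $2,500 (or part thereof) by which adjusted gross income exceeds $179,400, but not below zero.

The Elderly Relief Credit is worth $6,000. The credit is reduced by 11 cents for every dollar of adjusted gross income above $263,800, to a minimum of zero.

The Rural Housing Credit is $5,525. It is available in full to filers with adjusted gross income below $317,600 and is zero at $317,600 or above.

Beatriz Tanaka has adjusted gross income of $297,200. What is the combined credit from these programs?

$7,976

Property Tax Rebate: income exceeds $179,400 by $117,800, which is 48 full-or-partial $2,500 increments; reduction = 48 × $50 = $2,400, leaving $125.
Elderly Relief Credit: 11% of the $33,400 excess over $263,800 is $3,674; credit = $6,000 − $3,674 = $2,326.
Rural Housing Credit: $297,200 is below the $317,600 cutoff, so the full $5,525 applies.
Total: $125 + $2,326 + $5,525 = $7,976.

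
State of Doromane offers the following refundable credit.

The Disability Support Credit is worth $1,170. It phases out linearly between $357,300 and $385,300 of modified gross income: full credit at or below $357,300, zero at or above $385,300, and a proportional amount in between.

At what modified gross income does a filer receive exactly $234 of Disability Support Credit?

$379,700

$234 is 234/1,170 of the full $1,170, so 936/1,170 of the $28,000 range has been used: income = $357,300 + $28,000 × 936/1,170 = $379,700.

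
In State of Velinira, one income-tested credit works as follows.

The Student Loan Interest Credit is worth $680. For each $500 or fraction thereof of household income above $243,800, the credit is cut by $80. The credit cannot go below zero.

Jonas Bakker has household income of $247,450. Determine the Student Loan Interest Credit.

Student Loan Interest Credit: income exceeds $243,800 by $3,650, which is 8 full-or-partial $500 increments; reduction = 8 × $80 = $640, leaving $40.

$40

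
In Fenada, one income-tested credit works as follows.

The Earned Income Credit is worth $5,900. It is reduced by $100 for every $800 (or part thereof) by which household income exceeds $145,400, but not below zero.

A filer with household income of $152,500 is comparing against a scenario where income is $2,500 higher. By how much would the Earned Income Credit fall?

$300

At $152,500 — income exceeds $145,400 by $7,100, which is 9 full-or-partial $800 increments; reduction = 9 × $100 = $900, leaving $5,000.
At $155,000 — income exceeds $145,400 by $9,600, which is 12 full-or-partial $800 increments; reduction = 12 × $100 = $1,200, leaving $4,700.
Lost: $5,000 − $4,700 = $300.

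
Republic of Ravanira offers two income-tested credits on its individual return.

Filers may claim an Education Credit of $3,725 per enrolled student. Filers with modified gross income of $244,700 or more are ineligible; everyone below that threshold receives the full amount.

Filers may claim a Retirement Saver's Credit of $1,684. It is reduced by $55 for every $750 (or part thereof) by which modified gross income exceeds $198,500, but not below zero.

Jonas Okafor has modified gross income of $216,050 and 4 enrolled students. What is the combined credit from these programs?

$15,264

Education Credit: base = 4 × $3,725 = $14,900. $216,050 is below the $244,700 cutoff, so the full $14,900 applies.
Retirement Saver's Credit: income exceeds $198,500 by $17,550, which is 24 full-or-partial $750 increments; reduction = 24 × $55 = $1,320, leaving $364.
Total: $14,900 + $364 = $15,264.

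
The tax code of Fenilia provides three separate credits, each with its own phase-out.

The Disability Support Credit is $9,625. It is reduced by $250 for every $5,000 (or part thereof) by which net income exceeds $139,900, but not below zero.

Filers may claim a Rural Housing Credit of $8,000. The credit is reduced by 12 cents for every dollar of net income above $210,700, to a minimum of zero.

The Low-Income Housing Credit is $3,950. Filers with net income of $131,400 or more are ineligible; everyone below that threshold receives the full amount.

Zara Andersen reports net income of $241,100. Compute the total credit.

Disability Support Credit: income exceeds $139,900 by $101,200, which is 21 full-or-partial $5,000 increments; reduction = 21 × $250 = $5,250, leaving $4,375.
Rural Housing Credit: 12% of the $30,400 excess over $210,700 is $3,648; credit = $8,000 − $3,648 = $4,352.
Low-Income Housing Credit: $241,100 meets or exceeds the $131,400 cutoff, so the credit is $0.
Total: $4,375 + $4,352 + $0 = $8,727.

$8,727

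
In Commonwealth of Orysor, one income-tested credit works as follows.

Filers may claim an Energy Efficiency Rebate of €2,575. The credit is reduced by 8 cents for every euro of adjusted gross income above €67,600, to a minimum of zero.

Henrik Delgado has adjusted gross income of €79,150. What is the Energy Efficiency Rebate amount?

€1,651

Energy Efficiency Rebate: 8% of the €11,550 excess over €67,600 is €924; credit = €2,575 − €924 = €1,651.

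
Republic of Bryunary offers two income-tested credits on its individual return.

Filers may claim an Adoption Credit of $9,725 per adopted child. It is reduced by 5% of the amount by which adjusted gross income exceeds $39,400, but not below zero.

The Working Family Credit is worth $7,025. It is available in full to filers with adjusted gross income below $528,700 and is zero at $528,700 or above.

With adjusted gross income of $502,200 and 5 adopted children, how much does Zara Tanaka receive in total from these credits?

Adoption Credit: base = 5 × $9,725 = $48,625. 5% of the $462,800 excess over $39,400 is $23,140; credit = $48,625 − $23,140 = $25,485.
Working Family Credit: $502,200 is below the $528,700 cutoff, so the full $7,025 applies.
Total: $25,485 + $7,025 = $32,510.

$32,510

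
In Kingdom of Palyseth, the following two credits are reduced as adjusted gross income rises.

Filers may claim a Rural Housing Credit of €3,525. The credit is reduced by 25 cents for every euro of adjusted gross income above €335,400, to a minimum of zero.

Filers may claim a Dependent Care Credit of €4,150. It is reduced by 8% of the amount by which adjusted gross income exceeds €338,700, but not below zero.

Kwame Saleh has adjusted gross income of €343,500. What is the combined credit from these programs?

€5,266

Rural Housing Credit: 25% of the €8,100 excess over €335,400 is €2,025; credit = €3,525 − €2,025 = €1,500.
Dependent Care Credit: 8% of the €4,800 excess over €338,700 is €384; credit = €4,150 − €384 = €3,766.
Total: €1,500 + €3,766 = €5,266.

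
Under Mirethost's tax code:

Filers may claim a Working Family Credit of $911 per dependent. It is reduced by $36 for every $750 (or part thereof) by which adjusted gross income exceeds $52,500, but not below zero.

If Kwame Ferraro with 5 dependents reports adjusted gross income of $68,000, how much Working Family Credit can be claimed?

Working Family Credit: base = 5 × $911 = $4,555. income exceeds $52,500 by $15,500, which is 21 full-or-partial $750 increments; reduction = 21 × $36 = $756, leaving $3,799.

$3,799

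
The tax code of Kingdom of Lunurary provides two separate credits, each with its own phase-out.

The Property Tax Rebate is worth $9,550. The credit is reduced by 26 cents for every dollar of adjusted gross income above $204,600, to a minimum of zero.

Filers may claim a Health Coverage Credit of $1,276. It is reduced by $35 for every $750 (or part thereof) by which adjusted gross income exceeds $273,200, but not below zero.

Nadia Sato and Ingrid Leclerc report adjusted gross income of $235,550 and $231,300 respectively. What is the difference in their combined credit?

Nadia ($235,550): Property Tax Rebate: 26% of the $30,950 excess over $204,600 is $8,047; credit = $9,550 − $8,047 = $1,503. Health Coverage Credit: $235,550 is at or below the $273,200 threshold, so the full $1,276 applies. total $1,503 + $1,276 = $2,779
Ingrid ($231,300): Property Tax Rebate: 26% of the $26,700 excess over $204,600 is $6,942; credit = $9,550 − $6,942 = $2,608. Health Coverage Credit: $231,300 is at or below the $273,200 threshold, so the full $1,276 applies. total $2,608 + $1,276 = $3,884
Difference: |$2,779 − $3,884| = $1,105.

$1,105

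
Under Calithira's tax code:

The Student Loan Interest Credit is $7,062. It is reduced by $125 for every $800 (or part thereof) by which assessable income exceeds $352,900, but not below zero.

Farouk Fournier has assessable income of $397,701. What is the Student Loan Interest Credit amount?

Student Loan Interest Credit: income exceeds $352,900 by $44,801 → 57 increments × $125 = $7,125 ≥ base, so the credit is $0.

$0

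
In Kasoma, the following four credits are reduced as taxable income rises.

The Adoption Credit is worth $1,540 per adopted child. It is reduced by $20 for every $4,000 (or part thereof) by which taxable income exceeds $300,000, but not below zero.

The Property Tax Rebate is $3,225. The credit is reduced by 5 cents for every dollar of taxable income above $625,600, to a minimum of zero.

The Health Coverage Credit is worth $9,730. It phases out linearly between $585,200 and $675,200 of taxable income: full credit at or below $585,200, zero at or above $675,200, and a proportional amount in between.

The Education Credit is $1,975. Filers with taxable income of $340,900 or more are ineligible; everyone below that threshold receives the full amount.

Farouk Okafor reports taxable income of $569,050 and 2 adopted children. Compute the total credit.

$14,675

Adoption Credit: base = 2 × $1,540 = $3,080. income exceeds $300,000 by $269,050, which is 68 full-or-partial $4,000 increments; reduction = 68 × $20 = $1,360, leaving $1,720.
Property Tax Rebate: $569,050 is at or below the $625,600 threshold, so the full $3,225 applies.
Health Coverage Credit: $569,050 is at or below the $585,200 threshold, so the full $9,730 applies.
Education Credit: $569,050 meets or exceeds the $340,900 cutoff, so the credit is $0.
Total: $1,720 + $3,225 + $9,730 + $0 = $14,675.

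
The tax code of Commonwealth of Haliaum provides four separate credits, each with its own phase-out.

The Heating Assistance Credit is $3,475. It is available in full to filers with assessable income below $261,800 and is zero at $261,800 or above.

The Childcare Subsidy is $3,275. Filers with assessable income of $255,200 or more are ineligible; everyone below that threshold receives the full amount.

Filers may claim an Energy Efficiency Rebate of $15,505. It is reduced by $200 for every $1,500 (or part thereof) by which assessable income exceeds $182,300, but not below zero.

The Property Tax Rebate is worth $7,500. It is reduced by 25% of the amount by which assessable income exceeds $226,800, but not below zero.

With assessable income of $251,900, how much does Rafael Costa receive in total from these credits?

$14,080

Heating Assistance Credit: $251,900 is below the $261,800 cutoff, so the full $3,475 applies.
Childcare Subsidy: $251,900 is below the $255,200 cutoff, so the full $3,275 applies.
Energy Efficiency Rebate: income exceeds $182,300 by $69,600, which is 47 full-or-partial $1,500 increments; reduction = 47 × $200 = $9,400, leaving $6,105.
Property Tax Rebate: 25% of the $25,100 excess over $226,800 is $6,275; credit = $7,500 − $6,275 = $1,225.
Total: $3,475 + $3,275 + $6,105 + $1,225 = $14,080.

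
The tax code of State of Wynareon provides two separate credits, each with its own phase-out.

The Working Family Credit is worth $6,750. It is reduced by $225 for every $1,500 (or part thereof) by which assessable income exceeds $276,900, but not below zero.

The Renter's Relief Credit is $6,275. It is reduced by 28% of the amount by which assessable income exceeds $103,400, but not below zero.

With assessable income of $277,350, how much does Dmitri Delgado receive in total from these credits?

Working Family Credit: income exceeds $276,900 by $450, which is 1 full-or-partial $1,500 increment; reduction = 1 × $225 = $225, leaving $6,525.
Renter's Relief Credit: 28% of the $173,950 excess over $103,400 is $48,706 ≥ base, so the credit is $0.
Total: $6,525 + $0 = $6,525.

$6,525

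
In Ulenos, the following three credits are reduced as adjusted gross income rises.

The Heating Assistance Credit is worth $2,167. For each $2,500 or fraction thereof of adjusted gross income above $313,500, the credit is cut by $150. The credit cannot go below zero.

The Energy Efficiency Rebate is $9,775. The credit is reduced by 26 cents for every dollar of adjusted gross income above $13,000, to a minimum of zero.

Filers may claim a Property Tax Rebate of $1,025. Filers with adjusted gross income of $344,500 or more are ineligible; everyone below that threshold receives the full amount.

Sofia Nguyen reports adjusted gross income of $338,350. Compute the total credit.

$1,692

Heating Assistance Credit: income exceeds $313,500 by $24,850, which is 10 full-or-partial $2,500 increments; reduction = 10 × $150 = $1,500, leaving $667.
Energy Efficiency Rebate: 26% of the $325,350 excess over $13,000 is $84,591 ≥ base, so the credit is $0.
Property Tax Rebate: $338,350 is below the $344,500 cutoff, so the full $1,025 applies.
Total: $667 + $0 + $1,025 = $1,692.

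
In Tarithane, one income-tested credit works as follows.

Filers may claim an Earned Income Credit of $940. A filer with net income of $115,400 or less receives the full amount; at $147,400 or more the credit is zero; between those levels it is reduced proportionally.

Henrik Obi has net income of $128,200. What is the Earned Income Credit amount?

Earned Income Credit: $128,200 is $12,800 into a $32,000 phase-out range, leaving 19,200/32,000 of the credit: $940 × 19,200/32,000 = $564.

$564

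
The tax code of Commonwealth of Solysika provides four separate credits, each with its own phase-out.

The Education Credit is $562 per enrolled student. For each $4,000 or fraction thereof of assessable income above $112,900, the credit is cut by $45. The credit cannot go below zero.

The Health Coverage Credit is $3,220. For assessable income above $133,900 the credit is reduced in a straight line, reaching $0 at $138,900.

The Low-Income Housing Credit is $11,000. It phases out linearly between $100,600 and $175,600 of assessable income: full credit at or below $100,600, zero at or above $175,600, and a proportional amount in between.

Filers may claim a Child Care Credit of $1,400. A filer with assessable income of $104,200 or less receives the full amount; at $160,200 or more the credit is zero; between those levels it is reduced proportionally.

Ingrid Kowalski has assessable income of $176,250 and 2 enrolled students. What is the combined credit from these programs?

Education Credit: base = 2 × $562 = $1,124. income exceeds $112,900 by $63,350, which is 16 full-or-partial $4,000 increments; reduction = 16 × $45 = $720, leaving $404.
Health Coverage Credit: $176,250 is at or above $138,900, so the credit is $0.
Low-Income Housing Credit: $176,250 is at or above $175,600, so the credit is $0.
Child Care Credit: $176,250 is at or above $160,200, so the credit is $0.
Total: $404 + $0 + $0 + $0 = $404.

$404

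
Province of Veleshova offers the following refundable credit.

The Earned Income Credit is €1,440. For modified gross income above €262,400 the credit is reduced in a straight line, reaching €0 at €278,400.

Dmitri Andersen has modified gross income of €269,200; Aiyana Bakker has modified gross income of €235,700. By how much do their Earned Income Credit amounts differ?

€612

Dmitri (€269,200): Earned Income Credit: €269,200 is €6,800 into a €16,000 phase-out range, leaving 9,200/16,000 of the credit: €1,440 × 9,200/16,000 = €828.
Aiyana (€235,700): Earned Income Credit: €235,700 is at or below the €262,400 threshold, so the full €1,440 applies.
Difference: |€828 − €1,440| = €612.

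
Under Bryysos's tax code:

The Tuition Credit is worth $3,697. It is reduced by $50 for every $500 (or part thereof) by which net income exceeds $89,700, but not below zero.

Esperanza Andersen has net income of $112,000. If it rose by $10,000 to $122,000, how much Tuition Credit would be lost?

$1,000

At $112,000 — income exceeds $89,700 by $22,300, which is 45 full-or-partial $500 increments; reduction = 45 × $50 = $2,250, leaving $1,447.
At $122,000 — income exceeds $89,700 by $32,300, which is 65 full-or-partial $500 increments; reduction = 65 × $50 = $3,250, leaving $447.
Lost: $1,447 − $447 = $1,000.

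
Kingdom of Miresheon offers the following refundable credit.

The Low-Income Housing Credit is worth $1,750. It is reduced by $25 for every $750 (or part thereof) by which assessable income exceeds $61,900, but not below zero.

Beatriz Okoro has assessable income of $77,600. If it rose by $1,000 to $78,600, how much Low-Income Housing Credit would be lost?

At $77,600 — income exceeds $61,900 by $15,700, which is 21 full-or-partial $750 increments; reduction = 21 × $25 = $525, leaving $1,225.
At $78,600 — income exceeds $61,900 by $16,700, which is 23 full-or-partial $750 increments; reduction = 23 × $25 = $575, leaving $1,175.
Lost: $1,225 − $1,175 = $50.

$50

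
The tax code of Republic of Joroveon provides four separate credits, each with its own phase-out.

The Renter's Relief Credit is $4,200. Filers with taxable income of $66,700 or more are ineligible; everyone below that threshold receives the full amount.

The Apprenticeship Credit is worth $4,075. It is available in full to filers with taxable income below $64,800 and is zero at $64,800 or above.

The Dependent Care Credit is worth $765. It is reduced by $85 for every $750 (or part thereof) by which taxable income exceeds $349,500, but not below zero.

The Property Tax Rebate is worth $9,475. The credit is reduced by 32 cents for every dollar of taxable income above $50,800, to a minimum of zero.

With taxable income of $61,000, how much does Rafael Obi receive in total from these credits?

Renter's Relief Credit: $61,000 is below the $66,700 cutoff, so the full $4,200 applies.
Apprenticeship Credit: $61,000 is below the $64,800 cutoff, so the full $4,075 applies.
Dependent Care Credit: $61,000 is at or below the $349,500 threshold, so the full $765 applies.
Property Tax Rebate: 32% of the $10,200 excess over $50,800 is $3,264; credit = $9,475 − $3,264 = $6,211.
Total: $4,200 + $4,075 + $765 + $6,211 = $15,251.

$15,251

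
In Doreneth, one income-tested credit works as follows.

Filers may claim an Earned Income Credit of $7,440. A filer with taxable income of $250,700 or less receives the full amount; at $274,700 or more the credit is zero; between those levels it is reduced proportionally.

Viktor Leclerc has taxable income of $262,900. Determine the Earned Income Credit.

$3,658

Earned Income Credit: $262,900 is $12,200 into a $24,000 phase-out range, leaving 11,800/24,000 of the credit: $7,440 × 11,800/24,000 = $3,658.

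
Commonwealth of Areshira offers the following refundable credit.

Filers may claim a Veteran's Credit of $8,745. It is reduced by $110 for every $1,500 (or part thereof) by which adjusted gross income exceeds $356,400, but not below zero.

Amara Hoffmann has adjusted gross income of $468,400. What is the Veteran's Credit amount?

Veteran's Credit: income exceeds $356,400 by $112,000, which is 75 full-or-partial $1,500 increments; reduction = 75 × $110 = $8,250, leaving $495.

$495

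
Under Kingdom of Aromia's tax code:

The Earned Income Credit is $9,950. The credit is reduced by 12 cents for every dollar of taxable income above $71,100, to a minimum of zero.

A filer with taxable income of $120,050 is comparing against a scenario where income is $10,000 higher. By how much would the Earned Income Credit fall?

At $120,050 — 12% of the $48,950 excess over $71,100 is $5,874; credit = $9,950 − $5,874 = $4,076.
At $130,050 — 12% of the $58,950 excess over $71,100 is $7,074; credit = $9,950 − $7,074 = $2,876.
Lost: $4,076 − $2,876 = $1,200.

$1,200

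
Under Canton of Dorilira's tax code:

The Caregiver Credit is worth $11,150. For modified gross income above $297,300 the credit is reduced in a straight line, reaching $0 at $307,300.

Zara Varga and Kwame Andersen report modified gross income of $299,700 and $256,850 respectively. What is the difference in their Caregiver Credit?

Zara ($299,700): Caregiver Credit: $299,700 is $2,400 into a $10,000 phase-out range, leaving 7,600/10,000 of the credit: $11,150 × 7,600/10,000 = $8,474.
Kwame ($256,850): Caregiver Credit: $256,850 is at or below the $297,300 threshold, so the full $11,150 applies.
Difference: |$8,474 − $11,150| = $2,676.

$2,676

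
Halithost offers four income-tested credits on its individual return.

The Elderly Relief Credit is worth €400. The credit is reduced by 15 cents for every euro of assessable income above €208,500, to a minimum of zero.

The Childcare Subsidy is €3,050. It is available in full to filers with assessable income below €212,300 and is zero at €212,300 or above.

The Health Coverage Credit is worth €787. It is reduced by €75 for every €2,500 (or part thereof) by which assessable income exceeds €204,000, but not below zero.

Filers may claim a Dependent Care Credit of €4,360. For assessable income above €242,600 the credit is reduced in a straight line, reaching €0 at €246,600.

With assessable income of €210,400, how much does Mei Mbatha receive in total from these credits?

€8,087

Elderly Relief Credit: 15% of the €1,900 excess over €208,500 is €285; credit = €400 − €285 = €115.
Childcare Subsidy: €210,400 is below the €212,300 cutoff, so the full €3,050 applies.
Health Coverage Credit: income exceeds €204,000 by €6,400, which is 3 full-or-partial €2,500 increments; reduction = 3 × €75 = €225, leaving €562.
Dependent Care Credit: €210,400 is at or below the €242,600 threshold, so the full €4,360 applies.
Total: €115 + €3,050 + €562 + €4,360 = €8,087.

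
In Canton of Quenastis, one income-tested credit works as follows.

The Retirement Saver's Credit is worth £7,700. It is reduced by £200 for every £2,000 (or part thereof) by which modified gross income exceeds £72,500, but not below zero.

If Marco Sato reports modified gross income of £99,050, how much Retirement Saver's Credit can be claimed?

£4,900

Retirement Saver's Credit: income exceeds £72,500 by £26,550, which is 14 full-or-partial £2,000 increments; reduction = 14 × £200 = £2,800, leaving £4,900.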